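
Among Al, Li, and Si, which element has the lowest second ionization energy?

IE_2 is the cost of taking one more electron from the +1 cation: Al⁺ still has 2 valence electrons; Li⁺ is the bare [He] core; Si⁺ still has 3 valence electrons.
Pulling an electron out of a noble-gas core costs far more than removing a remaining valence electron, so Li sits at the high end of IE_2.
Valence configurations: Al⁺ [Ne]3s², Si⁺ [Ne]3s²3p¹.
Si⁺ loses a lone 3p electron whereas Al⁺ must break into a filled 3s² pair, so IE_2(Al) > IE_2(Si) even though Si has the higher nuclear charge.
The numbers (kJ/mol): Al 1817, Li 7298, Si 1577.
So the second ionization energies run Si < Al < Li.

Si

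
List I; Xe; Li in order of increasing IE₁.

Li < I < Xe

Li is in period 2, group 1; I is in period 5, group 17; Xe is in period 5, group 18.
Removing the outermost electron gets harder across a period and easier down a group.
Here both period and group differ, so the two effects have to be weighed against each other.
I > Li: period and group pull opposite ways; the across-period shift dominates (1008 vs 520 kJ/mol).
Xe > I: Xe lies to the right of I in period 5, so the across-period effect alone puts Xe higher.
Tabulated first ionization energy (kJ/mol): Li 520, I 1008, Xe 1170.
So from lowest to highest: Li < I < Xe.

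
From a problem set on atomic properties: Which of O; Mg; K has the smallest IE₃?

K

Consider each +2 ion: O²⁺ still has 4 valence electrons; Mg²⁺ is the bare [Ne] core; K²⁺ is already 1 electron into the core.
Usually core removal costs more than valence removal, but here the competition is close: a tightly held n=2 valence electron can cost more to remove than an n=3 core electron, so the actual values have to decide it.
The numbers (kJ/mol): O 5300, Mg 7733, K 4420.
Putting it together, IE_3: K < O < Mg.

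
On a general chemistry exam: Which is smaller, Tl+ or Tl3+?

Both ions have Z = 81 protons, but Tl3+ has lost more electrons, so its remaining electrons feel a larger effective nuclear charge per electron and are pulled in more tightly.
Higher positive charge → smaller ion, so Tl+ > Tl3+.

Tl3+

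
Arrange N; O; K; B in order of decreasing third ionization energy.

O > N > K > B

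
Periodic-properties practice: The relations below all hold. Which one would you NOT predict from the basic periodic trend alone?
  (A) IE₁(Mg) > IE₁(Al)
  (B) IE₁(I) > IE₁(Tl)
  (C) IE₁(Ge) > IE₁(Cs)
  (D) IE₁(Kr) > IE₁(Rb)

(A)

The general trend: first ionization energy increases across a period and decreases down a group.
(A) Mg (period 3, group 2) vs Al (period 3, group 13): the stated order contradicts the simple trend.
(B) I (period 5, group 17) vs Tl (period 6, group 13): the stated order agrees with the simple trend.
(C) Ge (period 4, group 14) vs Cs (period 6, group 1): the stated order agrees with the simple trend.
(D) Kr (period 4, group 18) vs Rb (period 5, group 1): the stated order agrees with the simple trend.
The exception is (A): Al's single 3p electron is easier to remove than one from Mg's filled 3s².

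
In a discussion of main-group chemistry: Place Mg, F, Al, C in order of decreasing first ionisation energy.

IE₁ increases left→right with effective nuclear charge and decreases top→bottom as the valence shell moves farther out.
Here both period and group differ, so the two effects have to be weighed against each other.
Mg > Al: this pair runs against the simple trend — see the exception note.
C > Mg: relative to Mg, both the across-period and down-group shifts push C's first ionization energy up.
F > C: F lies to the right of C in period 2, so the across-period effect alone puts F higher.
Note the exception: Mg has a higher first ionization energy than Al, contrary to the simple trend — Al's single 3p electron is easier to remove than one from Mg's filled 3s².
For reference (kJ/mol): C 1086, F 1681, Mg 738, Al 578.
So from highest to lowest: F > C > Mg > Al.

F, C, Mg, Al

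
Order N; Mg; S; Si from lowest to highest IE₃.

Si < S < N < Mg

After 2 electrons have been removed, what remains? N²⁺ still has 3 valence electrons; Mg²⁺ is the bare [Ne] core; S²⁺ still has 4 valence electrons; Si²⁺ still has 2 valence electrons.
Pulling an electron out of a noble-gas core costs far more than removing a remaining valence electron, so Mg sits at the high end of IE_3.
Valence configurations: N²⁺ [He]2s²2p¹, S²⁺ [Ne]3s²3p², Si²⁺ [Ne]3s².
Approximate IE_3 values (kJ/mol): N 4578, Mg 7733, S 3357, Si 3232.
So the third ionization energies run Si < S < N < Mg.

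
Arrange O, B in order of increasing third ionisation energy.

B < O

Consider each +2 ion: O²⁺ still has 4 valence electrons; B²⁺ still has 1 valence electron.
All are still removing valence electrons, so compare the +2 ions as you would atoms: IE_3 generally rises across a period (higher Z_eff) and falls down a group (larger shell), subject to the usual subshell exceptions.
Valence configurations: O²⁺ [He]2s²2p², B²⁺ [He]2s¹.
The numbers (kJ/mol): O 5300, B 3660.
Overall IE_3 order: B < O.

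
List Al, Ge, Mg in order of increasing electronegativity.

Mg is in period 3, group 2; Al is in period 3, group 13; Ge is in period 4, group 14.
Atoms toward the upper right of the periodic table pull bonding electrons most strongly.
Here both period and group differ, so the two effects have to be weighed against each other.
Al > Mg: both are in period 3; the period trend gives Al the larger value.
Ge > Al: period and group pull opposite ways; the across-period shift dominates (2.01 vs 1.61).
Tabulated electronegativity (Pauling): Mg 1.31, Al 1.61, Ge 2.01.
So from lowest to highest: Mg < Al < Ge.

Mg, Al, Ge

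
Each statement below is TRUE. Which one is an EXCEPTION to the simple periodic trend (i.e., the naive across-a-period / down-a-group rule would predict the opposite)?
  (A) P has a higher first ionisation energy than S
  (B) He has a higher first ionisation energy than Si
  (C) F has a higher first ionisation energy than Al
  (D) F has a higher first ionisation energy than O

The general trend: first ionisation energy increases across a period and decreases down a group.
(A) P (period 3, group 15) vs S (period 3, group 16): the stated order contradicts the simple trend.
(B) He (period 1, group 18) vs Si (period 3, group 14): the stated order agrees with the simple trend.
(C) F (period 2, group 17) vs Al (period 3, group 13): the stated order agrees with the simple trend.
(D) F (period 2, group 17) vs O (period 2, group 16): the stated order agrees with the simple trend.
The exception is (A): S (3p⁴) ionizes more easily than half-filled P (3p³) because the paired 3p electron in S is pushed out by e⁻–e⁻ repulsion.

(A)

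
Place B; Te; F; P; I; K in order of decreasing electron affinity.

F, I, Te, P, K, B

Adding an electron releases more energy for atoms nearer the top right (short of the noble gases).
Here both period and group differ, so the two effects have to be weighed against each other.
K > B: this pair runs against the simple trend — see the exception note.
P > K: both effects reinforce here, so P is clearly the higher of the two.
Te > P: the two effects oppose for this pair; the across-period effect wins (190 vs 72 kJ/mol).
I > Te: both are in period 5; the period trend gives I the larger value.
F > I: they share group 17; the group trend gives F the larger value.
Note the exception: K has a higher electron affinity than B, contrary to the simple trend — B's ns²np¹ configuration gives only a small electron affinity — the sparsely filled np subshell binds an added electron weakly.
For reference (kJ/mol): B 27, F 328, P 72, K 48, Te 190, I 295.
So from highest to lowest: F > I > Te > P > K > B.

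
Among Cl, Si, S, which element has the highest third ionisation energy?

IE_3 is the cost of taking one more electron from the +2 cation: Cl²⁺ still has 5 valence electrons; Si²⁺ still has 2 valence electrons; S²⁺ still has 4 valence electrons.
All are still removing valence electrons, so compare the +2 ions as you would atoms: IE_3 generally rises across a period (higher Z_eff) and falls down a group (larger shell), subject to the usual subshell exceptions.
Valence configurations: Cl²⁺ [Ne]3s²3p³, Si²⁺ [Ne]3s², S²⁺ [Ne]3s²3p².
Tabulated IE_3 (kJ/mol): Cl 3822, Si 3232, S 3357.
Hence IE_3: Si < S < Cl.

Cl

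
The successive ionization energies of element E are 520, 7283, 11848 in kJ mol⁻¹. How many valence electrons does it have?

1

Look for the largest jump between consecutive ionization energies: IE2/IE1 ≈ 14.0, far larger than any earlier ratio.
That jump marks the point where a core electron is being removed. So the atom has 1 valence electron.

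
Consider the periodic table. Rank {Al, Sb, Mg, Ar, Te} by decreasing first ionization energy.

Across a period the outer electron is held more tightly (higher IE₁); down a group it sits in a higher shell, more shielded, and comes off more easily.
Here both period and group differ, so the two effects have to be weighed against each other.
Mg > Al: this pair runs against the simple trend — see the exception note.
Sb > Mg: period and group pull opposite ways; the across-period shift dominates (831 vs 738 kJ/mol).
Te > Sb: Te lies to the right of Sb in period 5, so the across-period effect alone puts Te higher.
Ar > Te: relative to Te, both the across-period and down-group shifts push Ar's first ionization energy up.
Note the exception: Mg has a higher first ionization energy than Al, contrary to the simple trend — Al's single 3p electron is easier to remove than one from Mg's filled 3s².
Tabulated first ionization energy (kJ/mol): Mg 738, Al 578, Ar 1521, Sb 831, Te 869.
So from highest to lowest: Ar > Te > Sb > Mg > Al.

Ar > Te > Sb > Mg > Al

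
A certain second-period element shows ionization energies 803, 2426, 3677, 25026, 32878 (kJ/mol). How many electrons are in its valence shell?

3

Look for the largest jump between consecutive ionization energies: IE4/IE3 ≈ 6.8, far larger than any earlier ratio.
That jump marks the point where a core electron is being removed. So the atom has 3 valence electrons.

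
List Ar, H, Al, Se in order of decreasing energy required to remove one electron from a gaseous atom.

Ar > H > Se > Al

H is in period 1, group 1; Al is in period 3, group 13; Ar is in period 3, group 18; Se is in period 4, group 16.
Across a period the outer electron is held more tightly (higher IE₁); down a group it sits in a higher shell, more shielded, and comes off more easily.
These span different periods and groups, so the two trends combine.
Se > Al: the two effects oppose for this pair; the across-period effect wins (941 vs 578 kJ/mol).
H > Se: period and group pull opposite ways; the down-group shift dominates (1312 vs 941 kJ/mol).
Ar > H: period and group pull opposite ways; the across-period shift dominates (1521 vs 1312 kJ/mol).
Tabulated first ionization energy (kJ/mol): H 1312, Al 578, Ar 1521, Se 941.
So from highest to lowest: Ar > H > Se > Al.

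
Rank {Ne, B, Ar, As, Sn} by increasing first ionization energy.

Removing the outermost electron gets harder across a period and easier down a group.
These span different periods and groups, so the two trends combine.
B > Sn: period and group pull opposite ways; the down-group shift dominates (801 vs 709 kJ/mol).
As > B: period and group pull opposite ways; the across-period shift dominates (947 vs 801 kJ/mol).
Ar > As: relative to As, both the across-period and down-group shifts push Ar's first ionization energy up.
Ne > Ar: they share group 18; the group trend gives Ne the larger value.
Approximate values (kJ/mol): B 801, Ne 2081, Ar 1521, As 947, Sn 709.
So from lowest to highest: Sn < B < As < Ar < Ne.

Sn < B < As < Ar < Ne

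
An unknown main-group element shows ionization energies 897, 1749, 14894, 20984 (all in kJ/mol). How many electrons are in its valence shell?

Look for the largest jump between consecutive ionization energies: IE3/IE2 ≈ 8.5, far larger than any earlier ratio.
That jump marks the point where a core electron is being removed. So the atom has 2 valence electrons.

2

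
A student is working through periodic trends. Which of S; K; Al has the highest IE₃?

K

The third ionization energy removes an electron from the +2 ion. For each element: S²⁺ still has 4 valence electrons; K²⁺ is already 1 electron into the core; Al²⁺ still has 1 valence electron.
Core electrons are held far more tightly than valence electrons, so K tops the IE_3 order.
Valence configurations: S²⁺ [Ne]3s²3p², Al²⁺ [Ne]3s¹.
Tabulated IE_3 (kJ/mol): S 3357, K 4420, Al 2745.
Overall IE_3 order: Al < S < K.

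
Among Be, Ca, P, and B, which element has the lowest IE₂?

IE_2 is the cost of taking one more electron from the +1 cation: Be⁺ still has 1 valence electron; Ca⁺ still has 1 valence electron; P⁺ still has 4 valence electrons; B⁺ still has 2 valence electrons.
All are still removing valence electrons, so compare the +1 ions as you would atoms: IE_2 generally rises across a period (higher Z_eff) and falls down a group (larger shell), subject to the usual subshell exceptions.
Valence configurations: Be⁺ [He]2s¹, Ca⁺ [Ar]4s¹, P⁺ [Ne]3s²3p², B⁺ [He]2s².
Approximate IE_2 values (kJ/mol): Be 1757, Ca 1145, P 1907, B 2427.
Overall IE_2 order: Ca < Be < P < B.

Ca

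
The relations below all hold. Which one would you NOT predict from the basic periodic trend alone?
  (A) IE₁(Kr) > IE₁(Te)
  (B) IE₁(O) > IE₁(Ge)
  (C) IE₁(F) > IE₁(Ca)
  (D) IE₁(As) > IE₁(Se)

(D)

The general trend: first ionization energy increases across a period and decreases down a group.
(A) Kr (period 4, group 18) vs Te (period 5, group 16): the stated order agrees with the simple trend.
(B) O (period 2, group 16) vs Ge (period 4, group 14): the stated order agrees with the simple trend.
(C) F (period 2, group 17) vs Ca (period 4, group 2): the stated order agrees with the simple trend.
(D) As (period 4, group 15) vs Se (period 4, group 16): the stated order contradicts the simple trend.
The exception is (D): Se (4p⁴) ionizes more easily than half-filled As (4p³).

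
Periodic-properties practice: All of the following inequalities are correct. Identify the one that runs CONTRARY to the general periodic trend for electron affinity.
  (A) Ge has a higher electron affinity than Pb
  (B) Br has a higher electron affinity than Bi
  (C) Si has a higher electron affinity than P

(C)

The general trend: electron affinity increases across a period and decreases down a group.
(A) Ge (period 4, group 14) vs Pb (period 6, group 14): the stated order agrees with the simple trend.
(B) Br (period 4, group 17) vs Bi (period 6, group 15): the stated order agrees with the simple trend.
(C) Si (period 3, group 14) vs P (period 3, group 15): the stated order contradicts the simple trend.
The exception is (C): adding an electron to P's half-filled 3p³ is unfavourable, so Si (3p²) has the more exothermic EA.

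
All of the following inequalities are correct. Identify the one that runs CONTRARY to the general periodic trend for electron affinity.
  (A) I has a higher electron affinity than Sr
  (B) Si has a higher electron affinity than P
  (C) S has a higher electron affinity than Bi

The general trend: electron affinity increases across a period and decreases down a group.
(A) I (period 5, group 17) vs Sr (period 5, group 2): the stated order agrees with the simple trend.
(B) Si (period 3, group 14) vs P (period 3, group 15): the stated order contradicts the simple trend.
(C) S (period 3, group 16) vs Bi (period 6, group 15): the stated order agrees with the simple trend.
The exception is (B): adding an electron to P's half-filled 3p³ is unfavourable, so Si (3p²) has the more exothermic EA.

(B)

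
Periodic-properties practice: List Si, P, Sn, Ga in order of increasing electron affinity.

Ga < P < Sn < Si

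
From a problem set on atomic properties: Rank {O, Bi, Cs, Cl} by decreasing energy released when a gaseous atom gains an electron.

Cl > O > Bi > Cs

O is in period 2, group 16; Cl is in period 3, group 17; Cs is in period 6, group 1; Bi is in period 6, group 15.
Atoms with high Z_eff and room in the valence shell (especially the halogens) have the most exothermic electron affinities.
These span different periods and groups, so the two trends combine.
Bi > Cs: Bi lies to the right of Cs in period 6, so the across-period effect alone puts Bi higher.
O > Bi: relative to Bi, both the across-period and down-group shifts push O's electron affinity up.
Cl > O: the two effects oppose for this pair; the across-period effect wins (349 vs 141 kJ/mol).
Tabulated electron affinity (kJ/mol): O 141, Cl 349, Cs 46, Bi 91.
So from highest to lowest: Cl > O > Bi > Cs.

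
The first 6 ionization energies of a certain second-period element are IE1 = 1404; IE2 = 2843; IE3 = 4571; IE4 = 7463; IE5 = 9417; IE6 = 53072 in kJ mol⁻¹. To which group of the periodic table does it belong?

Group 15

Look for the largest jump between consecutive ionization energies: IE6/IE5 ≈ 5.6, far larger than any earlier ratio.
That jump marks the point where a core electron is being removed. So the atom has 5 valence electrons.
A main-group element with 5 valence electrons is in group 15.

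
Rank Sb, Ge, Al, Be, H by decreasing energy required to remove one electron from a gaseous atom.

H > Be > Sb > Ge > Al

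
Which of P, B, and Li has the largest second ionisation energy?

Li

Consider each +1 ion: P⁺ still has 4 valence electrons; B⁺ still has 2 valence electrons; Li⁺ is the bare [He] core.
Pulling an electron out of a noble-gas core costs far more than removing a remaining valence electron, so Li sits at the high end of IE_2.
Valence configurations: P⁺ [Ne]3s²3p², B⁺ [He]2s².
Approximate IE_2 values (kJ/mol): P 1907, B 2427, Li 7298.
Overall IE_2 order: P < B < Li.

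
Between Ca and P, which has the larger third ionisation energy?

IE_3 is the cost of taking one more electron from the +2 cation: Ca²⁺ is the bare [Ar] core; P²⁺ still has 3 valence electrons.
Core electrons are held far more tightly than valence electrons, so Ca tops the IE_3 order.
The numbers (kJ/mol): Ca 4912, P 2914.
Hence IE_3: P < Ca.

Ca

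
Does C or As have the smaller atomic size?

C is in period 2, group 14; As is in period 4, group 15.
Across a period the added protons contract the valence shell; down a group each new principal shell makes the atom larger.
Here both period and group differ, so the two effects have to be weighed against each other.
As > C: period and group pull opposite ways; the down-group shift dominates (121 vs 75 pm).
Tabulated atomic radius (pm): C 75, As 121.
So C has the smaller atomic size (C < As).

C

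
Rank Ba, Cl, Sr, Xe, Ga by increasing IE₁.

Cl is in period 3, group 17; Ga is in period 4, group 13; Sr is in period 5, group 2; Xe is in period 5, group 18; Ba is in period 6, group 2.
Across a period the outer electron is held more tightly (higher IE₁); down a group it sits in a higher shell, more shielded, and comes off more easily.
These span different periods and groups, so the two trends combine.
Sr > Ba: Sr sits above Ba in group 2, so the down-group effect alone puts Sr higher.
Ga > Sr: both effects reinforce here, so Ga is clearly the higher of the two.
Xe > Ga: period and group pull opposite ways; the across-period shift dominates (1170 vs 579 kJ/mol).
Cl > Xe: the two effects oppose for this pair; the down-group effect wins (1251 vs 1170 kJ/mol).
For reference (kJ/mol): Cl 1251, Ga 579, Sr 550, Xe 1170, Ba 503.
So from lowest to highest: Ba < Sr < Ga < Xe < Cl.

Ba < Sr < Ga < Xe < Cl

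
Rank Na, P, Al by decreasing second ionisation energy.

Na, P, Al

The second ionization energy removes an electron from the +1 ion. For each element: Na⁺ is the bare [Ne] core; P⁺ still has 4 valence electrons; Al⁺ still has 2 valence electrons.
Pulling an electron out of a noble-gas core costs far more than removing a remaining valence electron, so Na sits at the high end of IE_2.
Valence configurations: P⁺ [Ne]3s²3p², Al⁺ [Ne]3s².
Tabulated IE_2 (kJ/mol): Na 4562, P 1907, Al 1817.
Hence IE_2: Al < P < Na.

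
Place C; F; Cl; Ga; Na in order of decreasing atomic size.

C is in period 2, group 14; F is in period 2, group 17; Na is in period 3, group 1; Cl is in period 3, group 17; Ga is in period 4, group 13.
Across a period the added protons contract the valence shell; down a group each new principal shell makes the atom larger.
Here both period and group differ, so the two effects have to be weighed against each other.
C > F: C lies to the left of F in period 2, so the across-period effect alone puts C larger.
Cl > C: the two effects oppose for this pair; the down-group effect wins (99 vs 75 pm).
Ga > Cl: relative to Cl, both the across-period and down-group shifts push Ga's atomic radius up.
Na > Ga: period and group pull opposite ways; the across-period shift dominates (155 vs 124 pm).
For reference (pm): C 75, F 64, Na 155, Cl 99, Ga 124.
So from largest to smallest: Na > Ga > Cl > C > F.

Na > Ga > Cl > C > F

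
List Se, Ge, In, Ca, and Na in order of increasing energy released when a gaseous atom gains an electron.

Ca < In < Na < Ge < Se

Na is in period 3, group 1; Ca is in period 4, group 2; Ge is in period 4, group 14; Se is in period 4, group 16; In is in period 5, group 13.
EA tends to increase across a period and decrease down a group, though the pattern is less regular than for IE or radius.
These span different periods and groups, so the two trends combine.
In > Ca: the two effects oppose for this pair; the across-period effect wins (29 vs 2 kJ/mol).
Na > In: the two effects oppose for this pair; the down-group effect wins (53 vs 29 kJ/mol).
Ge > Na: period and group pull opposite ways; the across-period shift dominates (119 vs 53 kJ/mol).
Se > Ge: both are in period 4; the period trend gives Se the larger value.
For reference (kJ/mol): Na 53, Ca 2, Ge 119, Se 195, In 29.
So from lowest to highest: Ca < In < Na < Ge < Se.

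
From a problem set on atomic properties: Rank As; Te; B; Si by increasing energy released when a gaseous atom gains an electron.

B is in period 2, group 13; Si is in period 3, group 14; As is in period 4, group 15; Te is in period 5, group 16.
Atoms with high Z_eff and room in the valence shell (especially the halogens) have the most exothermic electron affinities.
A diagonal step moves right (one effect) and down (the opposite effect) at once.
As > B: period and group pull opposite ways; the across-period shift dominates (78 vs 27 kJ/mol).
Si > As: the two effects oppose for this pair; the down-group effect wins (134 vs 78 kJ/mol).
Te > Si: the two effects oppose for this pair; the across-period effect wins (190 vs 134 kJ/mol).
Tabulated electron affinity (kJ/mol): B 27, Si 134, As 78, Te 190.
So from lowest to highest: B < As < Si < Te.

B < As < Si < Te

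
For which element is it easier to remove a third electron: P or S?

The third ionization energy removes an electron from the +2 ion. For each element: P²⁺ still has 3 valence electrons; S²⁺ still has 4 valence electrons.
All are still removing valence electrons, so compare the +2 ions as you would atoms: IE_3 generally rises across a period (higher Z_eff) and falls down a group (larger shell), subject to the usual subshell exceptions.
Valence configurations: P²⁺ [Ne]3s²3p¹, S²⁺ [Ne]3s²3p².
Tabulated IE_3 (kJ/mol): P 2914, S 3357.
Hence IE_3: P < S.

P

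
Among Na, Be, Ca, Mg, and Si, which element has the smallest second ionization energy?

Ca

Consider each +1 ion: Na⁺ is the bare [Ne] core; Be⁺ still has 1 valence electron; Ca⁺ still has 1 valence electron; Mg⁺ still has 1 valence electron; Si⁺ still has 3 valence electrons.
Breaking into a closed-shell core is much more expensive than removing a leftover valence electron — Na has the largest IE_2 here.
Valence configurations: Be⁺ [He]2s¹, Ca⁺ [Ar]4s¹, Mg⁺ [Ne]3s¹, Si⁺ [Ne]3s²3p¹.
Approximate IE_2 values (kJ/mol): Na 4562, Be 1757, Ca 1145, Mg 1451, Si 1577.
So the second ionization energies run Ca < Mg < Si < Be < Na.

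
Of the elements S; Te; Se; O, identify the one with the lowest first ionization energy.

Removing the outermost electron gets harder across a period and easier down a group.
All are in group 16, so first ionization energy increases up the group.
The lowest first ionization energy among these belongs to Te.

Te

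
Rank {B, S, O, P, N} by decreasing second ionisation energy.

O > N > B > S > P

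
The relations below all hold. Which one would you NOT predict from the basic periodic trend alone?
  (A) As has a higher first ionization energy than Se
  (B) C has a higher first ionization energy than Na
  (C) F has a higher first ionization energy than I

(A)

The general trend: first ionization energy increases across a period and decreases down a group.
(A) As (period 4, group 15) vs Se (period 4, group 16): the stated order contradicts the simple trend.
(B) C (period 2, group 14) vs Na (period 3, group 1): the stated order agrees with the simple trend.
(C) F (period 2, group 17) vs I (period 5, group 17): the stated order agrees with the simple trend.
The exception is (A): Se (4p⁴) ionizes more easily than half-filled As (4p³).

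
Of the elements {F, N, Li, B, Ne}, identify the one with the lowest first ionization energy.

Li is in period 2, group 1; B is in period 2, group 13; N is in period 2, group 15; F is in period 2, group 17; Ne is in period 2, group 18.
First ionization energy rises across a period (greater Z_eff holds electrons more tightly) and falls down a group (valence electrons are farther from the nucleus).
All lie in period 2, so first ionization energy increases left to right.
The lowest first ionization energy among these belongs to Li.

Li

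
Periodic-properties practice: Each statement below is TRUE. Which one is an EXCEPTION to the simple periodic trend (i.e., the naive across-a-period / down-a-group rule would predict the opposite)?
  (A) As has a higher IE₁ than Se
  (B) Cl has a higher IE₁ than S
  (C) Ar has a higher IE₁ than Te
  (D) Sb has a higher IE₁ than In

(A)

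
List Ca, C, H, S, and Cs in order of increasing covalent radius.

Moving right in a period, electrons are added to the same shell under a stronger nuclear pull, so atoms get smaller; moving down, a new shell is opened and atoms get larger.
Here both period and group differ, so the two effects have to be weighed against each other.
C > H: period and group pull opposite ways; the down-group shift dominates (75 vs 32 pm).
S > C: the two effects oppose for this pair; the down-group effect wins (103 vs 75 pm).
Ca > S: relative to S, both the across-period and down-group shifts push Ca's atomic radius up.
Cs > Ca: relative to Ca, both the across-period and down-group shifts push Cs's atomic radius up.
Tabulated atomic radius (pm): H 32, C 75, S 103, Ca 171, Cs 232.
So from smallest to largest: H < C < S < Ca < Cs.

H < C < S < Ca < Cs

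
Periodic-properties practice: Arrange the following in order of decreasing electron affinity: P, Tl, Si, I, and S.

I > S > Si > P > Tl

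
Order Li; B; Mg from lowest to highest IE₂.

The second ionization energy removes an electron from the +1 ion. For each element: Li⁺ is the bare [He] core; B⁺ still has 2 valence electrons; Mg⁺ still has 1 valence electron.
Breaking into a closed-shell core is much more expensive than removing a leftover valence electron — Li has the largest IE_2 here.
Valence configurations: B⁺ [He]2s², Mg⁺ [Ne]3s¹.
Tabulated IE_2 (kJ/mol): Li 7298, B 2427, Mg 1451.
So the second ionization energies run Mg < B < Li.

Mg < B < Li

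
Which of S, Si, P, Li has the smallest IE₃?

Consider each +2 ion: S²⁺ still has 4 valence electrons; Si²⁺ still has 2 valence electrons; P²⁺ still has 3 valence electrons; Li²⁺ is already 1 electron into the core.
Core electrons are held far more tightly than valence electrons, so Li tops the IE_3 order.
Valence configurations: S²⁺ [Ne]3s²3p², Si²⁺ [Ne]3s², P²⁺ [Ne]3s²3p¹.
P²⁺ loses a lone 3p electron whereas Si²⁺ must break into a filled 3s² pair, so IE_3(Si) > IE_3(P) even though P has the higher nuclear charge.
Approximate IE_3 values (kJ/mol): S 3357, Si 3232, P 2914, Li 11815.
So the third ionization energies run P < Si < S < Li.

P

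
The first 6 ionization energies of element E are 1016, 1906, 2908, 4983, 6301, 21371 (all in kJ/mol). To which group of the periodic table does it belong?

Group 15

Look for the largest jump between consecutive ionization energies: IE6/IE5 ≈ 3.4, far larger than any earlier ratio.
That jump marks the point where a core electron is being removed. So the atom has 5 valence electrons.
A main-group element with 5 valence electrons is in group 15.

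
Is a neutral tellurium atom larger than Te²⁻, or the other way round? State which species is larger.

Forming Te²⁻ adds 2 electrons to Te. More electron–electron repulsion in the same shell, with unchanged nuclear charge, lets the cloud expand.
An anion is larger than its parent atom: Te²⁻ > Te.

Te²⁻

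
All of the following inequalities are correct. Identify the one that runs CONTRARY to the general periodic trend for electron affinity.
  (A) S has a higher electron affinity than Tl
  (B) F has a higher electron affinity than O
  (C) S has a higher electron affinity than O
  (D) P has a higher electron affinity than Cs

The general trend: electron affinity increases across a period and decreases down a group.
(A) S (period 3, group 16) vs Tl (period 6, group 13): the stated order agrees with the simple trend.
(B) F (period 2, group 17) vs O (period 2, group 16): the stated order agrees with the simple trend.
(C) S (period 3, group 16) vs O (period 2, group 16): the stated order contradicts the simple trend.
(D) P (period 3, group 15) vs Cs (period 6, group 1): the stated order agrees with the simple trend.
The exception is (C): the compact 2p subshell of O repels the added electron more than S's larger 3p does.

(C)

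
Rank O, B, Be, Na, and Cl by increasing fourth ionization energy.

IE_4 is the cost of taking one more electron from the +3 cation: O³⁺ still has 3 valence electrons; B³⁺ is the bare [He] core; Be³⁺ is already 1 electron into the core; Na³⁺ is already 2 electrons into the core; Cl³⁺ still has 4 valence electrons.
Breaking into a closed-shell core is much more expensive than removing a leftover valence electron — Na, Be and B have the largest IE_4 here.
Valence configurations: O³⁺ [He]2s²2p¹, Cl³⁺ [Ne]3s²3p².
Approximate IE_4 values (kJ/mol): O 7469, B 25026, Be 21007, Na 9543, Cl 5159.
Hence IE_4: Cl < O < Na < Be < B.

Cl < O < Na < Be < B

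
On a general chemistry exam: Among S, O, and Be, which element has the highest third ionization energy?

Be

After 2 electrons have been removed, what remains? S²⁺ still has 4 valence electrons; O²⁺ still has 4 valence electrons; Be²⁺ is the bare [He] core.
Core electrons are held far more tightly than valence electrons, so Be tops the IE_3 order.
Valence configurations: S²⁺ [Ne]3s²3p², O²⁺ [He]2s²2p².
Tabulated IE_3 (kJ/mol): S 3357, O 5300, Be 14849.
So the third ionization energies run S < O < Be.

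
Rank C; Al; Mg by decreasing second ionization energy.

C > Al > Mg

Consider each +1 ion: C⁺ still has 3 valence electrons; Al⁺ still has 2 valence electrons; Mg⁺ still has 1 valence electron.
All are still removing valence electrons, so compare the +1 ions as you would atoms: IE_2 generally rises across a period (higher Z_eff) and falls down a group (larger shell), subject to the usual subshell exceptions.
Valence configurations: C⁺ [He]2s²2p¹, Al⁺ [Ne]3s², Mg⁺ [Ne]3s¹.
Tabulated IE_2 (kJ/mol): C 2353, Al 1817, Mg 1451.
So the second ionization energies run Mg < Al < C.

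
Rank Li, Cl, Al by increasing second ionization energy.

IE_2 is the cost of taking one more electron from the +1 cation: Li⁺ is the bare [He] core; Cl⁺ still has 6 valence electrons; Al⁺ still has 2 valence electrons.
Pulling an electron out of a noble-gas core costs far more than removing a remaining valence electron, so Li sits at the high end of IE_2.
Valence configurations: Cl⁺ [Ne]3s²3p⁴, Al⁺ [Ne]3s².
Approximate IE_2 values (kJ/mol): Li 7298, Cl 2298, Al 1817.
Putting it together, IE_2: Al < Cl < Li.

Al < Cl < Li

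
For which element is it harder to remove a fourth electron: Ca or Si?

Ca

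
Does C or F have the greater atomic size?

C

C is in period 2, group 14; F is in period 2, group 17.
Atomic radius shrinks across a period as nuclear charge pulls the same shell inward, and grows down a group as new shells are added.
All lie in period 2, so atomic radius increases right to left.
So C has the greater atomic size (C > F).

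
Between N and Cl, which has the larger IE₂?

N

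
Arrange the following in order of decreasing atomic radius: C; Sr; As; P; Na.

Across a period the added protons contract the valence shell; down a group each new principal shell makes the atom larger.
Here both period and group differ, so the two effects have to be weighed against each other.
P > C: period and group pull opposite ways; the down-group shift dominates (111 vs 75 pm).
As > P: they share group 15; the group trend gives As the larger value.
Na > As: the two effects oppose for this pair; the across-period effect wins (155 vs 121 pm).
Sr > Na: period and group pull opposite ways; the down-group shift dominates (185 vs 155 pm).
For reference (pm): C 75, Na 155, P 111, As 121, Sr 185.
So from largest to smallest: Sr > Na > As > P > C.

Sr > Na > As > P > C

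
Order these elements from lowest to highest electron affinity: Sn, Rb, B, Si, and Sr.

Sr < B < Rb < Sn < Si

B is in period 2, group 13; Si is in period 3, group 14; Rb is in period 5, group 1; Sr is in period 5, group 2; Sn is in period 5, group 14.
EA tends to increase across a period and decrease down a group, though the pattern is less regular than for IE or radius.
Here both period and group differ, so the two effects have to be weighed against each other.
B > Sr: relative to Sr, both the across-period and down-group shifts push B's electron affinity up.
Rb > B: this pair runs against the simple trend — see the exception note.
Sn > Rb: Sn lies to the right of Rb in period 5, so the across-period effect alone puts Sn higher.
Si > Sn: they share group 14; the group trend gives Si the larger value.
Note the exception: Rb has a higher electron affinity than B, contrary to the simple trend — B's ns²np¹ configuration gives only a small electron affinity — the sparsely filled np subshell binds an added electron weakly.
Note the exception: Rb has a higher electron affinity than Sr, contrary to the simple trend — adding an electron to Sr (ns²) has to open a new, higher-energy np subshell, which is unfavourable.
Tabulated electron affinity (kJ/mol): B 27, Si 134, Rb 47, Sr 5, Sn 107.
So from lowest to highest: Sr < B < Rb < Sn < Si.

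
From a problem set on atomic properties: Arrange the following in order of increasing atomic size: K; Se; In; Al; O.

O, Se, Al, In, K

Radius decreases left→right (rising Z_eff, same n) and increases top→bottom (higher n).
These span different periods and groups, so the two trends combine.
Se > O: they share group 16; the group trend gives Se the larger value.
Al > Se: the two effects oppose for this pair; the across-period effect wins (126 vs 116 pm).
In > Al: they share group 13; the group trend gives In the larger value.
K > In: period and group pull opposite ways; the across-period shift dominates (196 vs 142 pm).
Tabulated atomic radius (pm): O 63, Al 126, K 196, Se 116, In 142.
So from smallest to largest: O < Se < Al < In < K.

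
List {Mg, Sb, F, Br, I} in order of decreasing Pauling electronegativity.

F is in period 2, group 17; Mg is in period 3, group 2; Br is in period 4, group 17; Sb is in period 5, group 15; I is in period 5, group 17.
Atoms toward the upper right of the periodic table pull bonding electrons most strongly.
Neither a single period nor a single group — weigh both effects.
Sb > Mg: period and group pull opposite ways; the across-period shift dominates (2.05 vs 1.31).
I > Sb: I lies to the right of Sb in period 5, so the across-period effect alone puts I higher.
Br > I: Br sits above I in group 17, so the down-group effect alone puts Br higher.
F > Br: F sits above Br in group 17, so the down-group effect alone puts F higher.
Tabulated electronegativity (Pauling): F 3.98, Mg 1.31, Br 2.96, Sb 2.05, I 2.66.
So from highest to lowest: F > Br > I > Sb > Mg.

F, Br, I, Sb, Mg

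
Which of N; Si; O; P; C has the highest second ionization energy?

O

IE_2 is the cost of taking one more electron from the +1 cation: N⁺ still has 4 valence electrons; Si⁺ still has 3 valence electrons; O⁺ still has 5 valence electrons; P⁺ still has 4 valence electrons; C⁺ still has 3 valence electrons.
All are still removing valence electrons, so compare the +1 ions as you would atoms: IE_2 generally rises across a period (higher Z_eff) and falls down a group (larger shell), subject to the usual subshell exceptions.
Valence configurations: N⁺ [He]2s²2p², Si⁺ [Ne]3s²3p¹, O⁺ [He]2s²2p³, P⁺ [Ne]3s²3p², C⁺ [He]2s²2p¹.
Approximate IE_2 values (kJ/mol): N 2856, Si 1577, O 3388, P 1907, C 2353.
Hence IE_2: Si < P < C < N < O.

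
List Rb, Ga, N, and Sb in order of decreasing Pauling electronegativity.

EN rises left→right (higher Z_eff, smaller atoms) and falls top→bottom (larger, more shielded atoms).
Here both period and group differ, so the two effects have to be weighed against each other.
Ga > Rb: both effects reinforce here, so Ga is clearly the higher of the two.
Sb > Ga: the two effects oppose for this pair; the across-period effect wins (2.05 vs 1.81).
N > Sb: they share group 15; the group trend gives N the larger value.
Tabulated electronegativity (Pauling): N 3.04, Ga 1.81, Rb 0.82, Sb 2.05.
So from highest to lowest: N > Sb > Ga > Rb.

N > Sb > Ga > Rb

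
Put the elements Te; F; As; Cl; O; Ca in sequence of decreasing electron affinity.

O is in period 2, group 16; F is in period 2, group 17; Cl is in period 3, group 17; Ca is in period 4, group 2; As is in period 4, group 15; Te is in period 5, group 16.
EA tends to increase across a period and decrease down a group, though the pattern is less regular than for IE or radius.
These span different periods and groups, so the two trends combine.
As > Ca: both are in period 4; the period trend gives As the larger value.
O > As: both effects reinforce here, so O is clearly the higher of the two.
Te > O: this pair runs against the simple trend — see the exception note.
F > Te: relative to Te, both the across-period and down-group shifts push F's electron affinity up.
Cl > F: this pair runs against the simple trend — see the exception note.
Note the exception: Te has a higher electron affinity than O, contrary to the simple trend — O's compact 2p subshell gives strong electron–electron repulsion on the added electron.
Note the exception: Cl has a higher electron affinity than F, contrary to the simple trend — F's small 2p subshell makes the incoming electron feel strong e⁻–e⁻ repulsion, so Cl actually releases more energy on gaining an electron.
For reference (kJ/mol): O 141, F 328, Cl 349, Ca 2, As 78, Te 190.
So from highest to lowest: Cl > F > Te > O > As > Ca.

Cl > F > Te > O > As > Ca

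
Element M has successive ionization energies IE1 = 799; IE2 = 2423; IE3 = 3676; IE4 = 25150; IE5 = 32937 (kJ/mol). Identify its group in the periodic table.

Group 13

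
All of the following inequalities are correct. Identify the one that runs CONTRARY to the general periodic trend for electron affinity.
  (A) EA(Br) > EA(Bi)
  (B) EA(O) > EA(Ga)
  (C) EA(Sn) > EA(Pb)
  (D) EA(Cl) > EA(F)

The general trend: electron affinity increases across a period and decreases down a group.
(A) Br (period 4, group 17) vs Bi (period 6, group 15): the stated order agrees with the simple trend.
(B) O (period 2, group 16) vs Ga (period 4, group 13): the stated order agrees with the simple trend.
(C) Sn (period 5, group 14) vs Pb (period 6, group 14): the stated order agrees with the simple trend.
(D) Cl (period 3, group 17) vs F (period 2, group 17): the stated order contradicts the simple trend.
The exception is (D): F's small 2p subshell makes the incoming electron feel strong e⁻–e⁻ repulsion, so Cl actually releases more energy on gaining an electron.

(D)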